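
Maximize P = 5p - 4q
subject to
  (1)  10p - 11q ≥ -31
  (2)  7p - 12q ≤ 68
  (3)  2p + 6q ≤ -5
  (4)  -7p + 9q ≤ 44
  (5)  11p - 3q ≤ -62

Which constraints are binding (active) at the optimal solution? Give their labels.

(2) and (5)

Feasible corners and P = 5p - 4q:
  (-1120/43, -897/43) → P = -2012/43
  (-589/91, -279/91) → P = -1829/91
  (-316/37, -394/37) → P = -4/37

The maximum is at (-316/37, -394/37). Substituting into each constraint, equality holds for (2) and (5); the remaining constraints have slack.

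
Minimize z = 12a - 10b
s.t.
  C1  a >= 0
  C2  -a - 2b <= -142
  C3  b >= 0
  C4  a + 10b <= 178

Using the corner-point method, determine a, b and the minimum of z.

a = 133, b = 9/2, minimum z = 1551

Extreme points and z = 12a - 10b:
  (142, 0) → z = 1704
  (133, 9/2) → z = 1551
  (178, 0) → z = 2136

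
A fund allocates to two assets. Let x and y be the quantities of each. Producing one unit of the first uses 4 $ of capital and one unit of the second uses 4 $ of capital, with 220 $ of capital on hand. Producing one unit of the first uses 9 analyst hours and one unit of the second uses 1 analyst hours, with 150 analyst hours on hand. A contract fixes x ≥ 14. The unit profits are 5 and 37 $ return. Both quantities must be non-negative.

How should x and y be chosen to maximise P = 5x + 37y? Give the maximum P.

Extreme points and P = 5x + 37y:
  (50/3, 0) → P = 250/3
  (14, 0) → P = 70
  (14, 24) → P = 958

The binding constraints are 9x + y = 150 and x = 14.
Solving simultaneously gives x = 14, y = 24.

x = 14, y = 24, maximum P = 958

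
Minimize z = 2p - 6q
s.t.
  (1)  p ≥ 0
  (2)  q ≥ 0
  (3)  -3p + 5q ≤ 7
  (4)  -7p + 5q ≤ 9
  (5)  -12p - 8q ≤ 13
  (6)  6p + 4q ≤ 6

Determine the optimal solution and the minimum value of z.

The optimum lies where -3p + 5q = 7 and 6p + 4q = 6.
Solving simultaneously gives p = 1/21, q = 10/7.

p = 1/21, q = 10/7, minimum z = -178/21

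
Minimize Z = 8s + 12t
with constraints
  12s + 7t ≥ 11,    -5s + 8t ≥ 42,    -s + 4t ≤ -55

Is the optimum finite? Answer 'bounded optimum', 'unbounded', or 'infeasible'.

The boundaries 12s + 7t = 11 and -5s + 8t = 42 meet at (-206/131, 559/131), but that point violates -s + 4t ≤ -55. Every candidate vertex is excluded by some other constraint, so the feasible region is empty.

infeasible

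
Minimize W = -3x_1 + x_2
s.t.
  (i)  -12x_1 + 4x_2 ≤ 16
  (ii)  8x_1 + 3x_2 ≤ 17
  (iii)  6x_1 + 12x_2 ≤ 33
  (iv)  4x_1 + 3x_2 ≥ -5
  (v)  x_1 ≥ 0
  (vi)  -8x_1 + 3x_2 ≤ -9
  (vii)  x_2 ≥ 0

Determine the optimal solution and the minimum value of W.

x_1 = 17/8, x_2 = 0, minimum W = -51/8

Vertices and W = -3x_1 + x_2:
  (13/8, 4/3) → W = -85/24
  (17/8, 0) → W = -51/8
  (9/8, 0) → W = -27/8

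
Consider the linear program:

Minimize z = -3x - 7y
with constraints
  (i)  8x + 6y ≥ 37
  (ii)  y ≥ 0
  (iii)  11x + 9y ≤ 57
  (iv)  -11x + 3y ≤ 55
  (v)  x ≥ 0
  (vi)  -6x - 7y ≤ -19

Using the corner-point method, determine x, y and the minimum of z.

x = 0, y = 19/3, minimum z = -133/3

Vertices and z = -3x - 7y:
  (37/8, 0) → z = -111/8
  (0, 37/6) → z = -259/6
  (57/11, 0) → z = -171/11
  (0, 19/3) → z = -133/3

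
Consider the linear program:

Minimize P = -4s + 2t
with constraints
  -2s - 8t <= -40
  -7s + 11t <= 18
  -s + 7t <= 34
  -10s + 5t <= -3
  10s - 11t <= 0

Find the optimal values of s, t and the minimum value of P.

Feasible corners and P = -4s + 2t:
  (148/39, 158/39) → P = -92/13
  (220/51, 200/51) → P = -160/17
  (6, 60/11) → P = -144/11

The binding constraints are -7s + 11t = 18 and 10s - 11t = 0.
Solving simultaneously gives s = 6, t = 60/11.

s = 6, t = 60/11, minimum P = -144/11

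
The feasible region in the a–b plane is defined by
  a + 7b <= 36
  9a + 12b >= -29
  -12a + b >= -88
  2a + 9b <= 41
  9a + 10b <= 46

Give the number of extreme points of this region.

5

The feasible vertices (each the meet of two boundaries and inside every other half-plane) are:
  (-635/51, 353/51)
  (-37/5, 31/5)
  (1027/153, -380/51)
  (926/129, -80/43)
  (4/61, 277/61)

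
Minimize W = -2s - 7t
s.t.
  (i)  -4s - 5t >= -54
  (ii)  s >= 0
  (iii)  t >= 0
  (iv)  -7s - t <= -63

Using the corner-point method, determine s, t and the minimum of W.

s = 261/31, t = 126/31, minimum W = -1404/31

At the optimal vertex, -4s - 5t = -54 and -7s - t = -63.
Solving simultaneously gives s = 261/31, t = 126/31.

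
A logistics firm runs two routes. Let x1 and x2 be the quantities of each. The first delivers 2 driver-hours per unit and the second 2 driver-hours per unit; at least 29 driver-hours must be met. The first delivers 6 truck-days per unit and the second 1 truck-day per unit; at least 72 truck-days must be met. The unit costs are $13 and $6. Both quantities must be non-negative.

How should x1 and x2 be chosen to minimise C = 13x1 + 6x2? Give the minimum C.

x1 = 23/2, x2 = 3, minimum C = 335/2

Corner points and C = 13x1 + 6x2:
  (0, 72) → C = 432
  (29/2, 0) → C = 377/2
  (23/2, 3) → C = 335/2
The feasible region is unbounded (it extends along (0, 1), (1, 0)), but C strictly increases along every unbounded feasible direction, so there is no improving ray and the minimum is attained at a vertex.

The binding constraints are 2x1 + 2x2 = 29 and 6x1 + x2 = 72.
Solving simultaneously gives x1 = 23/2, x2 = 3.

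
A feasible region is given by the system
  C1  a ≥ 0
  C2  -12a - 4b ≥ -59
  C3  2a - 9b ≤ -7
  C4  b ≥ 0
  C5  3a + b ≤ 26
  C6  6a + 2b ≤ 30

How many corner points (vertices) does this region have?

3

Pairwise boundary intersections that survive every other constraint:
  (0, 59/4)
  (0, 7/9)
  (503/116, 101/58)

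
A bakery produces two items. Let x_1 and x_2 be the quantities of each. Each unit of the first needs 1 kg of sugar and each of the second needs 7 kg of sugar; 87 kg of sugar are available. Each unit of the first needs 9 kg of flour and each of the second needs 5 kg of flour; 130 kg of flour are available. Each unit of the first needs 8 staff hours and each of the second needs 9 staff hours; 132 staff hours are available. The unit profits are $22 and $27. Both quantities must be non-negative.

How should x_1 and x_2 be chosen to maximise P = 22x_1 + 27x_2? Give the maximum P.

At the optimal vertex, x_1 + 7x_2 = 87 and 8x_1 + 9x_2 = 132.
Solving simultaneously gives x_1 = 3, x_2 = 12.

x_1 = 3, x_2 = 12, maximum P = 390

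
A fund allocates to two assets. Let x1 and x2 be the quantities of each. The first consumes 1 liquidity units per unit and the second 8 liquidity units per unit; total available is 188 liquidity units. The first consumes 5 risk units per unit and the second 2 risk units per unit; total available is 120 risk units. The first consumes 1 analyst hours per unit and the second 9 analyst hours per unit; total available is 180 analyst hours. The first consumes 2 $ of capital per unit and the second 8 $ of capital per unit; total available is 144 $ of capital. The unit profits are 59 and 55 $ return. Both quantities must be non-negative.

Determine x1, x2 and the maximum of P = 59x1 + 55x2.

x1 = 56/3, x2 = 40/3, maximum P = 5504/3

Corner points and P = 59x1 + 55x2:
  (0, 0) → P = 0
  (0, 18) → P = 990
  (24, 0) → P = 1416
  (56/3, 40/3) → P = 5504/3

The optimum lies where 5x1 + 2x2 = 120 and 2x1 + 8x2 = 144.
Solving simultaneously gives x1 = 56/3, x2 = 40/3.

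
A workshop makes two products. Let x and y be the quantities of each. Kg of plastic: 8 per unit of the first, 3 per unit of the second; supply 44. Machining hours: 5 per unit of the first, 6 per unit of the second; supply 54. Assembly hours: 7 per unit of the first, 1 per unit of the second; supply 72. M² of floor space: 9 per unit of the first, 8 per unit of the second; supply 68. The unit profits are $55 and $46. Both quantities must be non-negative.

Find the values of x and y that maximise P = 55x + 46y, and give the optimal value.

x = 4, y = 4, maximum P = 404

Feasible corners and P = 55x + 46y:
  (0, 0) → P = 0
  (0, 17/2) → P = 391
  (11/2, 0) → P = 605/2
  (4, 4) → P = 404

At the optimal vertex, 8x + 3y = 44 and 9x + 8y = 68.
Solving simultaneously gives x = 4, y = 4.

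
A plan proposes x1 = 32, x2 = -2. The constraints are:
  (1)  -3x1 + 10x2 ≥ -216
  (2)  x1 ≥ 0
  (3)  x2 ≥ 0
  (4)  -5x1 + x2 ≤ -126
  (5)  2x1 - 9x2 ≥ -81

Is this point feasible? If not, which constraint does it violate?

Constraint (3): x2 = -2, which is not ≥ 0. All other constraints are satisfied.

not feasible — violates (3)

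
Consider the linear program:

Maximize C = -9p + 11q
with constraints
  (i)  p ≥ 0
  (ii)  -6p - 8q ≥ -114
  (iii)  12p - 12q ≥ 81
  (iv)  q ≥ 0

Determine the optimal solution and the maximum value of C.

Corner points and C = -9p + 11q:
  (12, 21/4) → C = -201/4
  (19, 0) → C = -171
  (27/4, 0) → C = -243/4

p = 12, q = 21/4, maximum C = -201/4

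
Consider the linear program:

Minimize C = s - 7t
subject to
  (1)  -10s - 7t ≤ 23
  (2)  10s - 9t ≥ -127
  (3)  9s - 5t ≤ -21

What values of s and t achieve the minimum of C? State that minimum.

Vertices and C = s - 7t:
  (-137/20, 13/2) → C = -1047/20
  (-262/113, 3/113) → C = -283/113
  (446/31, 933/31) → C = -6085/31

The binding constraints are 10s - 9t = -127 and 9s - 5t = -21.
Solving simultaneously gives s = 446/31, t = 933/31.

s = 446/31, t = 933/31, minimum C = -6085/31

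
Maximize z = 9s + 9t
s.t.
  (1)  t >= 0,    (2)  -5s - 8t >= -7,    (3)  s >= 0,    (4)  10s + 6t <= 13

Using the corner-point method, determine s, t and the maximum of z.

Vertices and z = 9s + 9t:
  (0, 0) → z = 0
  (13/10, 0) → z = 117/10
  (0, 7/8) → z = 63/8
  (31/25, 1/10) → z = 603/50

At the optimal vertex, -5s - 8t = -7 and 10s + 6t = 13.
Solving simultaneously gives s = 31/25, t = 1/10.

s = 31/25, t = 1/10, maximum z = 603/50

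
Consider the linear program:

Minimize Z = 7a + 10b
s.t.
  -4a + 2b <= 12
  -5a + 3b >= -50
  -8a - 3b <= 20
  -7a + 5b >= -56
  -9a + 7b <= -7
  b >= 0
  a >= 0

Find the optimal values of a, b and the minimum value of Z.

Vertices and Z = 7a + 10b:
  (41/2, 35/2) → Z = 637/2
  (329/8, 415/8) → Z = 6453/8
  (8, 0) → Z = 56
  (7/9, 0) → Z = 49/9

The optimum lies where -9a + 7b = -7 and b = 0.
Solving simultaneously gives a = 7/9, b = 0.

a = 7/9, b = 0, minimum Z = 49/9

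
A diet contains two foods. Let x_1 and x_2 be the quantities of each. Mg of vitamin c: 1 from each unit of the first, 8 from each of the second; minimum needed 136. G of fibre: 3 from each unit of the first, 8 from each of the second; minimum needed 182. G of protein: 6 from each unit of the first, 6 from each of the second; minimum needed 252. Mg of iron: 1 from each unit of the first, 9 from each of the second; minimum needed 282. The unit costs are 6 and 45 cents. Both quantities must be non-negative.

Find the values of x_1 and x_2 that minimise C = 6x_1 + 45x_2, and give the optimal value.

Feasible corners and C = 6x_1 + 45x_2:
  (0, 42) → C = 1890
  (282, 0) → C = 1692
  (12, 30) → C = 1422
The feasible region is unbounded (it extends along (0, 1), (1, 0)), but C strictly increases along every unbounded feasible direction, so there is no improving ray and the minimum is attained at a vertex.

x_1 = 12, x_2 = 30, minimum C = 1422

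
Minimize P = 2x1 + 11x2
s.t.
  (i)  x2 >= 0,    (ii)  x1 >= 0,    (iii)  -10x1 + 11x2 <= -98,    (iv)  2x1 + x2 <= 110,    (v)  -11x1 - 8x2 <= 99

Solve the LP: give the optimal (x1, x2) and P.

x1 = 49/5, x2 = 0, minimum P = 98/5

The binding constraints are x2 = 0 and -10x1 + 11x2 = -98.
Solving simultaneously gives x1 = 49/5, x2 = 0.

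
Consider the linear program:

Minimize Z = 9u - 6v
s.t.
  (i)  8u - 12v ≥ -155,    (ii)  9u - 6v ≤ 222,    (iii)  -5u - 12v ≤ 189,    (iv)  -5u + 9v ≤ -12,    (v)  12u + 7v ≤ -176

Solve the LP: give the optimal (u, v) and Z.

u = -519/35, v = -67/7, minimum Z = -2661/35

Vertices and Z = 9u - 6v:
  (-519/35, -67/7) → Z = -2661/35
  (-789/109, -1388/109) → Z = 1227/109
  (-1500/143, -1024/143) → Z = -7356/143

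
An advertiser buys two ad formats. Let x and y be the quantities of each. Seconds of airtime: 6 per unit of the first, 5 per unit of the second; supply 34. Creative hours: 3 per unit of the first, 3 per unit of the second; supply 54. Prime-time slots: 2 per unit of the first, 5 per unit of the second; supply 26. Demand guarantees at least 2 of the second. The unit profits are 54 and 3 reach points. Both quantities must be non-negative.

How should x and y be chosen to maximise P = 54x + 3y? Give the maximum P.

Feasible corners and P = 54x + 3y:
  (0, 26/5) → P = 78/5
  (0, 2) → P = 6
  (2, 22/5) → P = 606/5
  (4, 2) → P = 222

The optimum lies where 6x + 5y = 34 and y = 2.
Solving simultaneously gives x = 4, y = 2.

x = 4, y = 2, maximum P = 222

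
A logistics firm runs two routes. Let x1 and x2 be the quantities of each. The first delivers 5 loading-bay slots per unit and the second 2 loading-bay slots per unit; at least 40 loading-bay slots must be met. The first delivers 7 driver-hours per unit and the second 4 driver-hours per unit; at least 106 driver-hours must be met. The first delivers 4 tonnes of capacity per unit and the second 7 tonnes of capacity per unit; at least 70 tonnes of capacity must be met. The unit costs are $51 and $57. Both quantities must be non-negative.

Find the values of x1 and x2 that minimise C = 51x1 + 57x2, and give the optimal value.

x1 = 14, x2 = 2, minimum C = 828

Feasible corners and C = 51x1 + 57x2:
  (0, 53/2) → C = 3021/2
  (35/2, 0) → C = 1785/2
  (14, 2) → C = 828
The feasible region is unbounded (it extends along (0, 1), (1, 0)), but C strictly increases along every unbounded feasible direction, so there is no improving ray and the minimum is attained at a vertex.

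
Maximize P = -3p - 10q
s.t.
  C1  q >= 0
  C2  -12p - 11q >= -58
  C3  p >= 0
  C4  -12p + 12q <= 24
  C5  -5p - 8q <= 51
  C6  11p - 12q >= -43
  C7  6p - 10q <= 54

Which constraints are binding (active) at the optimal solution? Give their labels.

Vertices and P = -3p - 10q:
  (29/6, 0) → P = -29/2
  (0, 0) → P = 0
  (36/23, 82/23) → P = -928/23
  (0, 2) → P = -20

The maximum is at (0, 0). Substituting into each constraint, equality holds for C1 and C3; the remaining constraints have slack.

C1 and C3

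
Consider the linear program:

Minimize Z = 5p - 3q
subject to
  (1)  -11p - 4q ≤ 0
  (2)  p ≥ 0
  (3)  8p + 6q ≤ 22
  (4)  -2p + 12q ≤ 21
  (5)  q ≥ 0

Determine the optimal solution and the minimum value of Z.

Vertices and Z = 5p - 3q:
  (0, 0) → Z = 0
  (0, 7/4) → Z = -21/4
  (23/18, 53/27) → Z = 1/2
  (11/4, 0) → Z = 55/4

At the optimal vertex, p = 0 and -2p + 12q = 21.
Solving simultaneously gives p = 0, q = 7/4.

p = 0, q = 7/4, minimum Z = -21/4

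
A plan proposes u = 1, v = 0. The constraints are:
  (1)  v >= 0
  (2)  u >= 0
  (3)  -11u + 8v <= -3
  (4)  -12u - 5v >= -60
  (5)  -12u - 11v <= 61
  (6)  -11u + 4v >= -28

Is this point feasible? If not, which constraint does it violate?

feasible

(1): 0 ≥ 0 ✓
(2): 1 ≥ 0 ✓
(3): -11 ≤ -3 ✓
(4): -12 ≥ -60 ✓
(5): -12 ≤ 61 ✓
(6): -11 ≥ -28 ✓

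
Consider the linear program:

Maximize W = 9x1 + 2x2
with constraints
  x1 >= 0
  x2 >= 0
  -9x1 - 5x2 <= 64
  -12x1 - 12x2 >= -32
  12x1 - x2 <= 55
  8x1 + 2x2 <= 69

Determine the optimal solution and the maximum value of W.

At the optimal vertex, x2 = 0 and -12x1 - 12x2 = -32.
Solving simultaneously gives x1 = 8/3, x2 = 0.

x1 = 8/3, x2 = 0, maximum W = 24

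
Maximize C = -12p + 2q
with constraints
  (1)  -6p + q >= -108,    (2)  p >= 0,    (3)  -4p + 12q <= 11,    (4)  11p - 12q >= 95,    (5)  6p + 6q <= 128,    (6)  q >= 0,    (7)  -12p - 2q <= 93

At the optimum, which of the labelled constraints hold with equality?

(4) and (6)

Extreme points and C = -12p + 2q:
  (388/21, 20/7) → C = -216
  (18, 0) → C = -216
  (106/7, 167/28) → C = -2377/14
  (245/16, 289/48) → C = -4121/24
  (95/11, 0) → C = -1140/11

The maximum is at (95/11, 0). Substituting into each constraint, equality holds for (4) and (6); the remaining constraints have slack.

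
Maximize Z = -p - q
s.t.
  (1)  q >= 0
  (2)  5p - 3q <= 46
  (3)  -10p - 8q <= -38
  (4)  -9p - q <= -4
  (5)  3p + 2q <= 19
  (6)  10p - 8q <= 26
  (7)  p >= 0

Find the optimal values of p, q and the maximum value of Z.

p = 16/5, q = 3/4, maximum Z = -79/20

Corner points and Z = -p - q:
  (16/5, 3/4) → Z = -79/20
  (0, 19/4) → Z = -19/4
  (51/11, 28/11) → Z = -79/11
  (0, 19/2) → Z = -19/2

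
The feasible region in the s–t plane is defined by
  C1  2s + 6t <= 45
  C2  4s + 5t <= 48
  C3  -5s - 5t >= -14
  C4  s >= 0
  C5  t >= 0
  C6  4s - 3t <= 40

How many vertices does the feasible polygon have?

3

Intersecting each pair of boundary lines and keeping only the points that satisfy every inequality leaves:
  (0, 14/5)
  (14/5, 0)
  (0, 0)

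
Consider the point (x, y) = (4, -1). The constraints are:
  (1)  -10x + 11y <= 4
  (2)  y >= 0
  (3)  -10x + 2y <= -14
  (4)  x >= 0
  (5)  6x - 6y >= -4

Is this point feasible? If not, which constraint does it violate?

not feasible — violates (2)

Constraint (2): y = -1, which is not ≥ 0. All other constraints are satisfied.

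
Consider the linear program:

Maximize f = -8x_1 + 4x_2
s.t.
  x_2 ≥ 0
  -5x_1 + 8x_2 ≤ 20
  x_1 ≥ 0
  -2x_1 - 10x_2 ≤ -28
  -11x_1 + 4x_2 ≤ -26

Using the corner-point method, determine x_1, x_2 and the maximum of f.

x_1 = 72/17, x_2 = 175/34, maximum f = -226/17

Corner points and f = -8x_1 + 4x_2:
  (14, 0) → f = -112
  (72/17, 175/34) → f = -226/17
  (186/59, 128/59) → f = -976/59
The feasible region is unbounded (it extends along (1, 0), (8, 5)), but f strictly decreases along every unbounded feasible direction, so there is no improving ray and the maximum is attained at a vertex.

At the optimal vertex, -5x_1 + 8x_2 = 20 and -11x_1 + 4x_2 = -26.
Solving simultaneously gives x_1 = 72/17, x_2 = 175/34.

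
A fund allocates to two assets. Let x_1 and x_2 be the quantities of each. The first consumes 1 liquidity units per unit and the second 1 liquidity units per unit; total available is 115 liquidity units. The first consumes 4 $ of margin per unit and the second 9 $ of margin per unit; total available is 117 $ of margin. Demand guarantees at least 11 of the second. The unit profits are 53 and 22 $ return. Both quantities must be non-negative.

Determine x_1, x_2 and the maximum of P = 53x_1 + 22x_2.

Corner points and P = 53x_1 + 22x_2:
  (0, 13) → P = 286
  (0, 11) → P = 242
  (9/2, 11) → P = 961/2

At the optimal vertex, 4x_1 + 9x_2 = 117 and x_2 = 11.
Solving simultaneously gives x_1 = 9/2, x_2 = 11.

x_1 = 9/2, x_2 = 11, maximum P = 961/2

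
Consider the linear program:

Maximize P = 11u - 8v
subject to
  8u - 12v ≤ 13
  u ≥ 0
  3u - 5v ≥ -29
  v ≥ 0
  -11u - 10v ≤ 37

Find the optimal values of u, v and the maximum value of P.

Corner points and P = 11u - 8v:
  (413/4, 271/4) → P = 2375/4
  (13/8, 0) → P = 143/8
  (0, 29/5) → P = -232/5
  (0, 0) → P = 0

The binding constraints are 8u - 12v = 13 and 3u - 5v = -29.
Solving simultaneously gives u = 413/4, v = 271/4.

u = 413/4, v = 271/4, maximum P = 2375/4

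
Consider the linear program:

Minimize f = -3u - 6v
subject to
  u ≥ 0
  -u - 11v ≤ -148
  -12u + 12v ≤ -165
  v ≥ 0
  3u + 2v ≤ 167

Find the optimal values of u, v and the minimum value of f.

u = 389/10, v = 503/20, minimum f = -1338/5

Extreme points and f = -3u - 6v:
  (399/16, 179/16) → f = -2271/16
  (1541/31, 277/31) → f = -6285/31
  (389/10, 503/20) → f = -1338/5

At the optimal vertex, -12u + 12v = -165 and 3u + 2v = 167.
Solving simultaneously gives u = 389/10, v = 503/20.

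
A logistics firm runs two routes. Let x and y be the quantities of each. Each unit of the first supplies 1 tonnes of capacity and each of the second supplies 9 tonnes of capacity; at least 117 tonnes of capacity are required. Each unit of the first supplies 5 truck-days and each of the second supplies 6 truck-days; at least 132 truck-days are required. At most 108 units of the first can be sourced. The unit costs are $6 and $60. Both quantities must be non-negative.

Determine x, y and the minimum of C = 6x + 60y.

Feasible corners and C = 6x + 60y:
  (0, 22) → C = 1320
  (162/13, 151/13) → C = 10032/13
  (108, 1) → C = 708
The feasible region is unbounded (it extends along (0, 1)), but C strictly increases along every unbounded feasible direction, so there is no improving ray and the minimum is attained at a vertex.

The binding constraints are x + 9y = 117 and x = 108.
Solving simultaneously gives x = 108, y = 1.

x = 108, y = 1, minimum C = 708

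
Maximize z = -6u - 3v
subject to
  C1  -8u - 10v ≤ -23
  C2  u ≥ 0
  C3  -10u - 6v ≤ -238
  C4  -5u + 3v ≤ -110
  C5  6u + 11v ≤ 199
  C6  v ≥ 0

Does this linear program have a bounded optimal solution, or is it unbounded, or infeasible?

Vertices and z = -6u - 3v:
  (229/10, 3/2) → z = -1419/10
  (119/5, 0) → z = -714/5
  (1807/73, 335/73) → z = -11847/73
  (199/6, 0) → z = -199
The feasible region has finitely many vertices and no improving ray; the maximum is -1419/10 at (229/10, 3/2).

bounded optimum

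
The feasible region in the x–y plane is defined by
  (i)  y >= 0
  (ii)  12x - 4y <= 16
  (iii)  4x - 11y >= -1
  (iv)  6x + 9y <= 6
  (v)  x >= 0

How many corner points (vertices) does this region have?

4

Of the 10 pairwise boundary intersections, those satisfying every inequality are:
  (1, 0)
  (0, 0)
  (19/34, 5/17)
  (0, 1/11)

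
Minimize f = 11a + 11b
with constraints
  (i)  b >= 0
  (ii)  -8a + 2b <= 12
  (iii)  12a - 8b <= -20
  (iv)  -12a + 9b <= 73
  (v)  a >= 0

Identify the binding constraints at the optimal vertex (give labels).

Extreme points and f = 11a + 11b:
  (19/24, 55/6) → f = 2629/24
  (0, 6) → f = 66
  (101/3, 53) → f = 2860/3
  (0, 5/2) → f = 55/2

The minimum is at (0, 5/2). Substituting into each constraint, equality holds for (iii) and (v); the remaining constraints have slack.

(iii) and (v)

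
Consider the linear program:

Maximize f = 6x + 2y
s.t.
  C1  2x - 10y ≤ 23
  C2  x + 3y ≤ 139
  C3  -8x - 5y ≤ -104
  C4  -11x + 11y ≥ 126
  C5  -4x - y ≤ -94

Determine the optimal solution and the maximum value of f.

Extreme points and f = 6x + 2y:
  (1151/44, 1655/44) → f = 2554/11
  (13, 42) → f = 162
  (908/55, 1538/55) → f = 8524/55

x = 1151/44, y = 1655/44, maximum f = 2554/11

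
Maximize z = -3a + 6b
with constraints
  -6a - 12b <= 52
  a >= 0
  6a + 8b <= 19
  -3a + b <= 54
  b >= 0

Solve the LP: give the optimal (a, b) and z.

Feasible corners and z = -3a + 6b:
  (0, 19/8) → z = 57/4
  (0, 0) → z = 0
  (19/6, 0) → z = -19/2

At the optimal vertex, a = 0 and 6a + 8b = 19.
Solving simultaneously gives a = 0, b = 19/8.

a = 0, b = 19/8, maximum z = 57/4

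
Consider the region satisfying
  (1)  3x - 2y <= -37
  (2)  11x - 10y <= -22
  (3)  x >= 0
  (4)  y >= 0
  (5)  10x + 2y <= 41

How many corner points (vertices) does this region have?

Of the 10 pairwise boundary intersections, those satisfying every inequality are:
  (0, 37/2)
  (4/13, 493/26)
  (0, 41/2)

3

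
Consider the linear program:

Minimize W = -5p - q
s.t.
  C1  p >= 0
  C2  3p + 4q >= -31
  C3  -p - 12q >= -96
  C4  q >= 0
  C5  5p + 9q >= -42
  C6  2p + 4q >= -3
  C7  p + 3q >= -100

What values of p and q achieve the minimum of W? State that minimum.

Feasible corners and W = -5p - q:
  (0, 8) → W = -8
  (0, 0) → W = 0
  (96, 0) → W = -480

The binding constraints are -p - 12q = -96 and q = 0.
Solving simultaneously gives p = 96, q = 0.

p = 96, q = 0, minimum W = -480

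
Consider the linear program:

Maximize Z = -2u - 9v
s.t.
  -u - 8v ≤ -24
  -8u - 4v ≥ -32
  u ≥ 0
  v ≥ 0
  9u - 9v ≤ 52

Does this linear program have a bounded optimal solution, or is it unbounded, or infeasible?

Extreme points and Z = -2u - 9v:
  (8/3, 8/3) → Z = -88/3
  (0, 3) → Z = -27
  (0, 8) → Z = -72
The feasible region has finitely many vertices and no improving ray; the maximum is -27 at (0, 3).

bounded optimum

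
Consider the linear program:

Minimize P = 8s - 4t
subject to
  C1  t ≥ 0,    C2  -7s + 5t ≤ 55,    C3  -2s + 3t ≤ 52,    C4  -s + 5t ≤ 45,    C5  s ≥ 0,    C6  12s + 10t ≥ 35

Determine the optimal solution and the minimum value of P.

Extreme points and P = 8s - 4t:
  (35/12, 0) → P = 70/3
  (0, 9) → P = -36
  (0, 7/2) → P = -14
The feasible region is unbounded (it extends along (5, 1), (1, 0)), but P strictly increases along every unbounded feasible direction, so there is no improving ray and the minimum is attained at a vertex.

s = 0, t = 9, minimum P = -36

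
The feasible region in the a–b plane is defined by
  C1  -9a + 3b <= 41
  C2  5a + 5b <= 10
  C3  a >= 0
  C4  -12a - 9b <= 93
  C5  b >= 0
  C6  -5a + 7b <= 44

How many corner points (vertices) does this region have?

3

Pairwise boundary intersections that survive every other constraint:
  (0, 2)
  (2, 0)
  (0, 0)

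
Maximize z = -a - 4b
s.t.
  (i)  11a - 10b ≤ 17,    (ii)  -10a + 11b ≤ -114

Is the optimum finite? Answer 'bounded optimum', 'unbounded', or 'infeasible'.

unbounded

From the feasible point (-953/21, -1084/21), moving in the direction (-10, -11) keeps every constraint satisfied while z increases without bound.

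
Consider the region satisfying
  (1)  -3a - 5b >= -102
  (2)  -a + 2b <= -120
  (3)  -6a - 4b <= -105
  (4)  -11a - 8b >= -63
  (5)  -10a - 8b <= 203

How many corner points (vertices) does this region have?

Of the 10 pairwise boundary intersections, those satisfying every inequality are:
  (147, -777/4)
  (413/2, -567/2)
  (266, -2863/8)

3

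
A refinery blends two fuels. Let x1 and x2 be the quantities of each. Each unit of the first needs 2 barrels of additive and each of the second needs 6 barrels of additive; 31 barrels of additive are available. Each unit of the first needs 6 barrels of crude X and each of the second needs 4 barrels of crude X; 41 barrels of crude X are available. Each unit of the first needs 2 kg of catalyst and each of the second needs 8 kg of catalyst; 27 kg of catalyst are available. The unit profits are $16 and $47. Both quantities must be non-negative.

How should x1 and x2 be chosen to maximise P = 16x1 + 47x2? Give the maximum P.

The binding constraints are 6x1 + 4x2 = 41 and 2x1 + 8x2 = 27.
Solving simultaneously gives x1 = 11/2, x2 = 2.

x1 = 11/2, x2 = 2, maximum P = 182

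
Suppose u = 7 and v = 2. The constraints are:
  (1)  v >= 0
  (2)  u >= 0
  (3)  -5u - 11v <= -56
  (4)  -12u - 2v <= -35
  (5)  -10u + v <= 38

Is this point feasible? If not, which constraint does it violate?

(1): 2 ≥ 0 ✓
(2): 7 ≥ 0 ✓
(3): -57 ≤ -56 ✓
(4): -88 ≤ -35 ✓
(5): -68 ≤ 38 ✓

feasible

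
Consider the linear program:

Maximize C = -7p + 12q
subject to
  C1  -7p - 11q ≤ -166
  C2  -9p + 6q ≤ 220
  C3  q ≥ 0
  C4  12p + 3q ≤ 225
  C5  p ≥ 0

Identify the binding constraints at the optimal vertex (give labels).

C2 and C4

Feasible corners and C = -7p + 12q:
  (659/37, 139/37) → C = -2945/37
  (0, 166/11) → C = 1992/11
  (230/33, 1555/33) → C = 1550/3
  (0, 110/3) → C = 440

The maximum is at (230/33, 1555/33). Substituting into each constraint, equality holds for C2 and C4; the remaining constraints have slack.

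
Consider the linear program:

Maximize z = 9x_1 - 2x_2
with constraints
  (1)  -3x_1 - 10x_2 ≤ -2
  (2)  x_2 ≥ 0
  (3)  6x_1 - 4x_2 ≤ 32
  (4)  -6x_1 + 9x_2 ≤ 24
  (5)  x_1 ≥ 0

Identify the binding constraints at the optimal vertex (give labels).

(3) and (4)

Vertices and z = 9x_1 - 2x_2:
  (2/3, 0) → z = 6
  (0, 1/5) → z = -2/5
  (16/3, 0) → z = 48
  (64/5, 56/5) → z = 464/5
  (0, 8/3) → z = -16/3

The maximum is at (64/5, 56/5). Substituting into each constraint, equality holds for (3) and (4); the remaining constraints have slack.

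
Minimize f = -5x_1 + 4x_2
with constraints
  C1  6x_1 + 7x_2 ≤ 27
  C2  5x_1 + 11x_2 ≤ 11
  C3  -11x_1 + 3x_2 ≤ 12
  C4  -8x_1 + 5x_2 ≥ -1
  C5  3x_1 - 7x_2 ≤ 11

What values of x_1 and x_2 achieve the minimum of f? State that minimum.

Vertices and f = -5x_1 + 4x_2:
  (-99/136, 181/136) → f = 1219/136
  (66/113, 83/113) → f = 2/113
  (-117/68, -157/68) → f = -43/68
  (-48/41, -85/41) → f = -100/41

The optimum lies where -8x_1 + 5x_2 = -1 and 3x_1 - 7x_2 = 11.
Solving simultaneously gives x_1 = -48/41, x_2 = -85/41.

x_1 = -48/41, x_2 = -85/41, minimum f = -100/41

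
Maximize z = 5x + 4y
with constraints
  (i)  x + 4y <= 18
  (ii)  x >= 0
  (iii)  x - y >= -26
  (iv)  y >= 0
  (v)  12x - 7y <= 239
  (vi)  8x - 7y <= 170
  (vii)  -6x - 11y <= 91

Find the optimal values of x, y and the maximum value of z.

Vertices and z = 5x + 4y:
  (0, 9/2) → z = 18
  (18, 0) → z = 90
  (0, 0) → z = 0

x = 18, y = 0, maximum z = 90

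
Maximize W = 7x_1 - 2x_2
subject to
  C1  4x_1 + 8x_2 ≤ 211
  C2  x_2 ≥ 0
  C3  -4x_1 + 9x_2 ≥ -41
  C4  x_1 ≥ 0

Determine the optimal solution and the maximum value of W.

x_1 = 131/4, x_2 = 10, maximum W = 837/4

Extreme points and W = 7x_1 - 2x_2:
  (131/4, 10) → W = 837/4
  (0, 211/8) → W = -211/4
  (41/4, 0) → W = 287/4
  (0, 0) → W = 0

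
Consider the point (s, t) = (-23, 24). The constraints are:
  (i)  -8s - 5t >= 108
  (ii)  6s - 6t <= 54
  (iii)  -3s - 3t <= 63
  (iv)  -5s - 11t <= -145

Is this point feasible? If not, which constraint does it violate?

not feasible — violates (i)

Constraint (i): -8s - 5t = 64, which is not ≥ 108. All other constraints are satisfied.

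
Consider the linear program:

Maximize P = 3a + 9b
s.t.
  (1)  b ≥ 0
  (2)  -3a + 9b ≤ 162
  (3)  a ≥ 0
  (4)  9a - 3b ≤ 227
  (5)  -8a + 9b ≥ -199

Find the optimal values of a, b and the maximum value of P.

a = 281/8, b = 713/24, maximum P = 1491/4

Extreme points and P = 3a + 9b:
  (0, 0) → P = 0
  (199/8, 0) → P = 597/8
  (0, 18) → P = 162
  (281/8, 713/24) → P = 1491/4
  (482/19, 25/57) → P = 1521/19

The binding constraints are -3a + 9b = 162 and 9a - 3b = 227.
Solving simultaneously gives a = 281/8, b = 713/24.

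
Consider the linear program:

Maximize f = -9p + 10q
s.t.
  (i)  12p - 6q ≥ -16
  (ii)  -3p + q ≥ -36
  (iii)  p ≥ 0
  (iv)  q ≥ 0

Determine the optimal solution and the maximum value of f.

p = 116/3, q = 80, maximum f = 452

Feasible corners and f = -9p + 10q:
  (116/3, 80) → f = 452
  (0, 8/3) → f = 80/3
  (12, 0) → f = -108
  (0, 0) → f = 0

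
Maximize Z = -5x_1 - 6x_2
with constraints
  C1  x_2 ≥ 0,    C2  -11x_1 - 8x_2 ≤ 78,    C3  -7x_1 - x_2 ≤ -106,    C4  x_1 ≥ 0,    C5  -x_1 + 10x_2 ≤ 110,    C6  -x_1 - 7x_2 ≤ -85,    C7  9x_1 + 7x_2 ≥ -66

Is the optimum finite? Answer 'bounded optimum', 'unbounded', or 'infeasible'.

bounded optimum

Extreme points and Z = -5x_1 - 6x_2:
  (85, 0) → Z = -425
  (950/71, 876/71) → Z = -10006/71
  (219/16, 163/16) → Z = -2073/16
The feasible region has finitely many vertices and no improving ray; the maximum is -2073/16 at (219/16, 163/16).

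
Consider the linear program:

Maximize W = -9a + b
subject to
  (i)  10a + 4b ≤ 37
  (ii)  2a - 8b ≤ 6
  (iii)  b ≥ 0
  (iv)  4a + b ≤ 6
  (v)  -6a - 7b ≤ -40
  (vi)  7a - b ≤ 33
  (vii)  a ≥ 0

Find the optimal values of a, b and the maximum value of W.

The optimum lies where 4a + b = 6 and a = 0.
Solving simultaneously gives a = 0, b = 6.

a = 0, b = 6, maximum W = 6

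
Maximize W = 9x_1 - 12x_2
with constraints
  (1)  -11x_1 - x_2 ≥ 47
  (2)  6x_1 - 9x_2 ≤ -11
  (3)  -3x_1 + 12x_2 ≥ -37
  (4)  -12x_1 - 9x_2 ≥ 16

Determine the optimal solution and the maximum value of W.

x_1 = -62/15, x_2 = -23/15, maximum W = -94/5

Corner points and W = 9x_1 - 12x_2:
  (-62/15, -23/15) → W = -94/5
  (-407/87, 388/87) → W = -2773/29
  (-31/3, -17/3) → W = -25
The feasible region is unbounded (it extends along (-4, -1), (-3, 4)), but W strictly decreases along every unbounded feasible direction, so there is no improving ray and the maximum is attained at a vertex.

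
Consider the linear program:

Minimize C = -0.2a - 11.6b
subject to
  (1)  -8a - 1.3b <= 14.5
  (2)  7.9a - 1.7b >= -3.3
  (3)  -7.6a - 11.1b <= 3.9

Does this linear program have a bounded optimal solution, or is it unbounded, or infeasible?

unbounded

From the feasible point (-4326/10061, -573/10061), moving in the direction (1.7, 7.9) keeps every constraint satisfied while C decreases without bound.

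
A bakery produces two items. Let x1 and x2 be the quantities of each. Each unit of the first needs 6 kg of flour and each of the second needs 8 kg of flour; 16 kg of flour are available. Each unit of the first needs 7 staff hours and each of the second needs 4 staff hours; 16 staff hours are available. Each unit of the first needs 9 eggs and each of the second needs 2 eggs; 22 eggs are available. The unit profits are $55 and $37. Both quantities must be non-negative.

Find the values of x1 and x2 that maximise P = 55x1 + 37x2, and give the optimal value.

Extreme points and P = 55x1 + 37x2:
  (0, 0) → P = 0
  (0, 2) → P = 74
  (16/7, 0) → P = 880/7
  (2, 1/2) → P = 257/2

The optimum lies where 6x1 + 8x2 = 16 and 7x1 + 4x2 = 16.
Solving simultaneously gives x1 = 2, x2 = 1/2.

x1 = 2, x2 = 1/2, maximum P = 257/2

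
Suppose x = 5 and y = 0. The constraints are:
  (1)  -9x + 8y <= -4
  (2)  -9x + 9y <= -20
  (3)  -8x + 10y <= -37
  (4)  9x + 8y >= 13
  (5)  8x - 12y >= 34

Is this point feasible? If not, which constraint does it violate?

(1): -45 ≤ -4 ✓
(2): -45 ≤ -20 ✓
(3): -40 ≤ -37 ✓
(4): 45 ≥ 13 ✓
(5): 40 ≥ 34 ✓

feasible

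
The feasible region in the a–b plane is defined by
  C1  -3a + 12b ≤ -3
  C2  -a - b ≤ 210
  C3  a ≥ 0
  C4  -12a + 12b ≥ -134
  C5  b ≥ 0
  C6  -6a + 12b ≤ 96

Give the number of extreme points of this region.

Of the 15 pairwise boundary intersections, those satisfying every inequality are:
  (131/9, 61/18)
  (1, 0)
  (67/6, 0)

3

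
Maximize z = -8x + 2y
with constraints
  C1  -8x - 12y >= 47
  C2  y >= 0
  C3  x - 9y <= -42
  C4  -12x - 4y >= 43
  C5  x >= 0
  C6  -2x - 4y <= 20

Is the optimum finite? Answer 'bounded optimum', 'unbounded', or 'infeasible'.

The boundaries -8x - 12y = 47 and x - 9y = -42 meet at (-309/28, 289/84), but that point violates x ≥ 0. Every candidate vertex is excluded by some other constraint, so the feasible region is empty.

infeasible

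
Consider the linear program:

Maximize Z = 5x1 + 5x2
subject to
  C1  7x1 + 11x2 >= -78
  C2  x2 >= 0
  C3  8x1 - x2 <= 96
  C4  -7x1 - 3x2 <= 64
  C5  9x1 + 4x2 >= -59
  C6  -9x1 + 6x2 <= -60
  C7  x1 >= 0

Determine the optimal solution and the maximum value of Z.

Feasible corners and Z = 5x1 + 5x2:
  (12, 0) → Z = 60
  (20/3, 0) → Z = 100/3
  (172/13, 128/13) → Z = 1500/13

The optimum lies where 8x1 - x2 = 96 and -9x1 + 6x2 = -60.
Solving simultaneously gives x1 = 172/13, x2 = 128/13.

x1 = 172/13, x2 = 128/13, maximum Z = 1500/13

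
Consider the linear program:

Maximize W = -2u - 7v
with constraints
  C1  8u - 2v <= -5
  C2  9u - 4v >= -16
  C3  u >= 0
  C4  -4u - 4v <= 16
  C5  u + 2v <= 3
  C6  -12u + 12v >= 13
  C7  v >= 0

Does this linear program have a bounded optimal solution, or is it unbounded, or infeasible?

The boundaries 8u - 2v = -5 and 9u - 4v = -16 meet at (6/7, 83/14), but that point violates u + 2v ≤ 3. Every candidate vertex is excluded by some other constraint, so the feasible region is empty.

infeasible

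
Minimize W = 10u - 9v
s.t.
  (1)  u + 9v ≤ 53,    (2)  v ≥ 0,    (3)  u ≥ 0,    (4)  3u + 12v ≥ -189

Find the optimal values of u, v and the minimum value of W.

u = 0, v = 53/9, minimum W = -53

Corner points and W = 10u - 9v:
  (53, 0) → W = 530
  (0, 53/9) → W = -53
  (0, 0) → W = 0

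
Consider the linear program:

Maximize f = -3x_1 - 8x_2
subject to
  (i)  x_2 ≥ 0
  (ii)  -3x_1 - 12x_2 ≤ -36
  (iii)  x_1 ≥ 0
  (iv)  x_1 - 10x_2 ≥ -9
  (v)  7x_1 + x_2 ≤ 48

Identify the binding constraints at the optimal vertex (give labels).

Corner points and f = -3x_1 - 8x_2:
  (6, 3/2) → f = -30
  (20/3, 4/3) → f = -92/3
  (471/71, 111/71) → f = -2301/71

The maximum is at (6, 3/2). Substituting into each constraint, equality holds for (ii) and (iv); the remaining constraints have slack.

(ii) and (iv)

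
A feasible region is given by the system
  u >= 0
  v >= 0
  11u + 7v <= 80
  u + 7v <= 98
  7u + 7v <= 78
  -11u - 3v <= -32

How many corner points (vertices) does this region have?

Of the 15 pairwise boundary intersections, those satisfying every inequality are:
  (0, 78/7)
  (0, 32/3)
  (80/11, 0)
  (32/11, 0)
  (1/2, 149/14)

5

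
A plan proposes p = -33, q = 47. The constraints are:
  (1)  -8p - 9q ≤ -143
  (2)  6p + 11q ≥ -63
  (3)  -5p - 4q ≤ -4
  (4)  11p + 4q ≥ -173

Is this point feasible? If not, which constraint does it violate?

Constraint (4): 11p + 4q = -175, which is not ≥ -173. All other constraints are satisfied.

not feasible — violates (4)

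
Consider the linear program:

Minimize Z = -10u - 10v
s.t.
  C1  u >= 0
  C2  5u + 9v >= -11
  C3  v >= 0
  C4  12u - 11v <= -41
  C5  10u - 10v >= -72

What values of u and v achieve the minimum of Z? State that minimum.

Extreme points and Z = -10u - 10v:
  (0, 41/11) → Z = -410/11
  (0, 36/5) → Z = -72
  (191/5, 227/5) → Z = -836

The optimum lies where 12u - 11v = -41 and 10u - 10v = -72.
Solving simultaneously gives u = 191/5, v = 227/5.

u = 191/5, v = 227/5, minimum Z = -836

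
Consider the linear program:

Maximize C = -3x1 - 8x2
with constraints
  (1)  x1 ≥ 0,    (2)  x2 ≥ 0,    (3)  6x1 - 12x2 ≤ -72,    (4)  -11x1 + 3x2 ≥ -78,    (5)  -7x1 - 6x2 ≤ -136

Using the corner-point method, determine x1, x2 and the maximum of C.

The feasible region is unbounded (it extends along (0, 1), (3, 11)), but C strictly decreases along every unbounded feasible direction, so there is no improving ray and the maximum is attained at a vertex.

At the optimal vertex, 6x1 - 12x2 = -72 and -7x1 - 6x2 = -136.
Solving simultaneously gives x1 = 10, x2 = 11.

x1 = 10, x2 = 11, maximum C = -118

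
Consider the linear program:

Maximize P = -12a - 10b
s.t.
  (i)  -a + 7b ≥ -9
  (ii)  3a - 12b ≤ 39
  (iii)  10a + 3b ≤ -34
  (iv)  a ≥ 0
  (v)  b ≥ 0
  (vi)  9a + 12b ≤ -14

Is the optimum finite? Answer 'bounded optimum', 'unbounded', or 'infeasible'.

The boundaries 10a + 3b = -34 and b = 0 meet at (-17/5, 0), but that point violates a ≥ 0. Every candidate vertex is excluded by some other constraint, so the feasible region is empty.

infeasible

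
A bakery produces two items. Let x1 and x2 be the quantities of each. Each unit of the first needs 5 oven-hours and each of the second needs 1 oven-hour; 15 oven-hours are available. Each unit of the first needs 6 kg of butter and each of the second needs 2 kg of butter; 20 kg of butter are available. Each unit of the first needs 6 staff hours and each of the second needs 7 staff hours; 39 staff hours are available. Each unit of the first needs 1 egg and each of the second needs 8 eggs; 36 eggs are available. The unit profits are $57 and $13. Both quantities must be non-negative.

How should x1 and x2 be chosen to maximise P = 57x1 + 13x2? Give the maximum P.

x1 = 5/2, x2 = 5/2, maximum P = 175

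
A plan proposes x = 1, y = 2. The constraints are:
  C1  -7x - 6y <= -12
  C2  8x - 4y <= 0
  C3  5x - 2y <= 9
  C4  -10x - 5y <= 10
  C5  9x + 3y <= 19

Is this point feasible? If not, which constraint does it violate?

feasible

C1: -19 ≤ -12 ✓
C2: 0 ≤ 0 ✓
C3: 1 ≤ 9 ✓
C4: -20 ≤ 10 ✓
C5: 15 ≤ 19 ✓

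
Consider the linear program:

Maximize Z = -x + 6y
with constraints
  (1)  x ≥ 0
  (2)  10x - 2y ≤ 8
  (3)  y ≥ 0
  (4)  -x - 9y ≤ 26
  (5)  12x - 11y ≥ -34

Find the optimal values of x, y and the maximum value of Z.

The optimum lies where 10x - 2y = 8 and 12x - 11y = -34.
Solving simultaneously gives x = 78/43, y = 218/43.

x = 78/43, y = 218/43, maximum Z = 1230/43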